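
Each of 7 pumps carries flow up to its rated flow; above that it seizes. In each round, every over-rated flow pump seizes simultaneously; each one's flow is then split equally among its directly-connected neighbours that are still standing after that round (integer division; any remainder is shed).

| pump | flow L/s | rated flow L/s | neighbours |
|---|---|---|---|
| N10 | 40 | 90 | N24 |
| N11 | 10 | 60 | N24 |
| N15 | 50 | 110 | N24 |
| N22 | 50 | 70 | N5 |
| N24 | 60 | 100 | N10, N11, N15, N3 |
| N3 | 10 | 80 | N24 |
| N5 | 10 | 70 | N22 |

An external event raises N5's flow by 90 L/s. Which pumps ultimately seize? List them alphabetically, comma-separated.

Round 1 — N5 at 100 > 70. N5 seizes.
  N5 sheds 100 L/s to N22: 100 each.
    N22: 50+100 = 150 > 70
Round 2 — N22 seizes.
  N22 sheds 150 L/s: no online neighbours, lost.
No further seizures.

N22, N5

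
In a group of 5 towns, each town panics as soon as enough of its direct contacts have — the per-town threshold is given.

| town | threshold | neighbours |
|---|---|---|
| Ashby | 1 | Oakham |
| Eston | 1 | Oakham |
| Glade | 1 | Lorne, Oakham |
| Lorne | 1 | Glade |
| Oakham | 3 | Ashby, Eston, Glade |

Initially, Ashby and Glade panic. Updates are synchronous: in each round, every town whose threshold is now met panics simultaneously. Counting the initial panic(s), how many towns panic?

Round 1 — Ashby, Glade panic (initial).
Round 2 — checking thresholds:
  Lorne: 1 of 1 neighbours ≥ 1, panics.
  Oakham: 2 of 3 neighbours < 3, not yet.
Round 3 — no new panics; cascade stops.

3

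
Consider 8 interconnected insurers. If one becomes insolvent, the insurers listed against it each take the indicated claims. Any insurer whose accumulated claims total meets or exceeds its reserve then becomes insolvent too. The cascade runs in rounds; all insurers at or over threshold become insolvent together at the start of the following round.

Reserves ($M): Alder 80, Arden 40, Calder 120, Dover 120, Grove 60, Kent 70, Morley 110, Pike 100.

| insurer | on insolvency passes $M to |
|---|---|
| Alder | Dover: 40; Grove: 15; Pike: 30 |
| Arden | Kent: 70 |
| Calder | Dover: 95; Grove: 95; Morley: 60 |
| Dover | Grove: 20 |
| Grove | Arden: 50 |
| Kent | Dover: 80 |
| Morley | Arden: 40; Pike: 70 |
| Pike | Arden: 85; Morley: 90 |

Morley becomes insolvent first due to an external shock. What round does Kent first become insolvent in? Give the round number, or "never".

Round 1 — Morley becomes insolvent (initial).
  Arden: +40 → 40 ≥ 40
  Pike: +70 → 70 < 100
Round 2 — Arden becomes insolvent.
  Kent: +70 → 70 ≥ 70
Round 3 — Kent becomes insolvent.
  Dover: +80 → 80 < 120
No further insolvencies.

3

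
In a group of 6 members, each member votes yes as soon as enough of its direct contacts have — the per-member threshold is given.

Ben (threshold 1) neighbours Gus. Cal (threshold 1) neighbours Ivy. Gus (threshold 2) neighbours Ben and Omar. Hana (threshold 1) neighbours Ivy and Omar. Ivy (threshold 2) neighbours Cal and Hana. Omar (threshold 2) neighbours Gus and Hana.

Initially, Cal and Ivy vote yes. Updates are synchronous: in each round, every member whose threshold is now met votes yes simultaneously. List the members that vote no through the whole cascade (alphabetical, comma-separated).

Round 1 — Cal, Ivy vote yes (initial).
Round 2 — checking thresholds:
  Hana: 1 of 2 neighbours ≥ 1, votes yes.
Round 3 — no new yes votes; cascade stops.

Ben, Gus, Omar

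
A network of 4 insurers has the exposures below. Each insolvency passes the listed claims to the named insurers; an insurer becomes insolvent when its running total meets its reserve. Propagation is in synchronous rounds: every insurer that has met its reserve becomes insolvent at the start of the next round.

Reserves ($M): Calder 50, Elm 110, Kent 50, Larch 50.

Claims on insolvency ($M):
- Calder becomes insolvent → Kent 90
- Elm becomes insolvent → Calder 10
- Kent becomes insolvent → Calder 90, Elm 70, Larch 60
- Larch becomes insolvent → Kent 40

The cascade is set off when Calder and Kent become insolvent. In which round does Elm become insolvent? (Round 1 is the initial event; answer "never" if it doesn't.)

never

Round 1 — Calder, Kent become insolvent (initial).
  Elm: +70 → 70 < 110
  Larch: +60 → 60 ≥ 50
Round 2 — Larch becomes insolvent.
No further insolvencies.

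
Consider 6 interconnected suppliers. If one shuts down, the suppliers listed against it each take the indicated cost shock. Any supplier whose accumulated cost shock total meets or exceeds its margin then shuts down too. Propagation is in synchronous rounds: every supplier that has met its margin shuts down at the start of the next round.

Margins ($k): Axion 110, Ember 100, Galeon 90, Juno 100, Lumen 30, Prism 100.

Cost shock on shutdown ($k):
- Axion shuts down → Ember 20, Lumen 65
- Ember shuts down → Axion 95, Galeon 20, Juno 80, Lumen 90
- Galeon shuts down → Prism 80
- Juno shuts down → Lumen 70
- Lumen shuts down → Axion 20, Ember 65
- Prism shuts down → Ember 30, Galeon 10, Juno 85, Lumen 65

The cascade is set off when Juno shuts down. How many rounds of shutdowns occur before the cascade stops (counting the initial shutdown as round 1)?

Round 1 — Juno shuts down (initial).
  Lumen: +70 → 70 ≥ 30
Round 2 — Lumen shuts down.
  Axion: +20 → 20 < 110
  Ember: +65 → 65 < 100
No further shutdowns.

2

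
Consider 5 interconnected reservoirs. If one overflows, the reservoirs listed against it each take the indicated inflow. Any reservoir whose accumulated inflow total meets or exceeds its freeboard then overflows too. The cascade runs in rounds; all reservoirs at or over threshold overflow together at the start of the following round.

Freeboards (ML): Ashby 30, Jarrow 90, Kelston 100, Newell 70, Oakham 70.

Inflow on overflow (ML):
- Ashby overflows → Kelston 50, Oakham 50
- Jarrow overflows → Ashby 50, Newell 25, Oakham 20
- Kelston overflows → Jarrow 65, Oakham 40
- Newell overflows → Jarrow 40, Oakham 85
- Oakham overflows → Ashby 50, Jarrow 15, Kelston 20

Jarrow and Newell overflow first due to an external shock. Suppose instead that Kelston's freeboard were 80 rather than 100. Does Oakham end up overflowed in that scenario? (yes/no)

With Kelston's freeboard at 80:
Round 1 — Jarrow, Newell overflow (initial).
  Ashby: +50 → 50 ≥ 30
  Oakham: +20+85 → 105 ≥ 70
Round 2 — Ashby, Oakham overflow.
  Kelston: +50+20 → 70 < 80
No further overflows.

yes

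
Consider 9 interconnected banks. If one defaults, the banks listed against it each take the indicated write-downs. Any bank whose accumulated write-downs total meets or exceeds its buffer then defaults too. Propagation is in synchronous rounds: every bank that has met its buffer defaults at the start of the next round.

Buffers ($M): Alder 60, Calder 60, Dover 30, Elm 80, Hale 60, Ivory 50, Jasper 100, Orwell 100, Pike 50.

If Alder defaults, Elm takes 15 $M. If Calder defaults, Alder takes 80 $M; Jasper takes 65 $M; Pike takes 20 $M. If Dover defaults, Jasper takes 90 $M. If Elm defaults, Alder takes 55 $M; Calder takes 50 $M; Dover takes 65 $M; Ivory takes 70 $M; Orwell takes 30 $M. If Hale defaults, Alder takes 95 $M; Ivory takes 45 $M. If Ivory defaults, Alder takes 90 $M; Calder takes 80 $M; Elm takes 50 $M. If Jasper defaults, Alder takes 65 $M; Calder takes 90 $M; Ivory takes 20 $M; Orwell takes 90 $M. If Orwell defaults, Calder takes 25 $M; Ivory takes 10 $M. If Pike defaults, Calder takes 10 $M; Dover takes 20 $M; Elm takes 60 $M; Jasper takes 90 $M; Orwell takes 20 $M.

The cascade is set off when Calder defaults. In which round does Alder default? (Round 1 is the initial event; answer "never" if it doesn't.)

Round 1 — Calder defaults (initial).
  Alder: +80 → 80 ≥ 60
  Jasper: +65 → 65 < 100
  Pike: +20 → 20 < 50
Round 2 — Alder defaults.
  Elm: +15 → 15 < 80
No further defaults.

2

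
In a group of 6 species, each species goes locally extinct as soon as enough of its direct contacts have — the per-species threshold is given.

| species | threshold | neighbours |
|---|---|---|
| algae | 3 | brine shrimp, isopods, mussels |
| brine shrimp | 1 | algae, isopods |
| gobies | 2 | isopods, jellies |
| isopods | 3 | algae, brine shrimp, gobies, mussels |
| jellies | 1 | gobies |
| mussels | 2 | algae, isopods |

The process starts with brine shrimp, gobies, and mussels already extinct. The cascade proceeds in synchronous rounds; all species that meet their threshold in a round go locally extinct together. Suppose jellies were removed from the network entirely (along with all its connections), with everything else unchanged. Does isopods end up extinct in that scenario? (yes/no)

yes

With jellies removed:
Round 1 — brine shrimp, gobies, mussels go locally extinct (initial).
Round 2 — checking thresholds:
  algae: 2 of 3 neighbours < 3, holds.
  isopods: 3 of 4 neighbours ≥ 3, goes locally extinct.
Round 3 — checking thresholds:
  algae: 3 of 3 neighbours ≥ 3, goes locally extinct.
Round 4 — no new extinctions; cascade stops.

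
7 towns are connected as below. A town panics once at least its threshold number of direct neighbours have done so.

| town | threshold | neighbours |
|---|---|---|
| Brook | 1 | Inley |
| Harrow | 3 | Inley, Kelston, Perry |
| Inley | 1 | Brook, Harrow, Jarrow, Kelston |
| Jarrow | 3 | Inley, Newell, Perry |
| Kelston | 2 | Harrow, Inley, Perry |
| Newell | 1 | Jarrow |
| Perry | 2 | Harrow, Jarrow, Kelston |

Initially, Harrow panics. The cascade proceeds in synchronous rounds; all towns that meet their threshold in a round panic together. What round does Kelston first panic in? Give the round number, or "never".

Round 1 — Harrow panics (initial).
Round 2 — checking thresholds:
  Inley: 1 of 4 neighbours ≥ 1, panics.
  Kelston: 1 of 3 neighbours < 2, holds.
  Perry: 1 of 3 neighbours < 2, holds.
Round 3 — checking thresholds:
  Brook: 1 of 1 neighbours ≥ 1, panics.
  Jarrow: 1 of 3 neighbours < 3, holds.
  Kelston: 2 of 3 neighbours ≥ 2, panics.
  Perry: 1 of 3 neighbours < 2, holds.
Round 4 — checking thresholds:
  Jarrow: 1 of 3 neighbours < 3, holds.
  Perry: 2 of 3 neighbours ≥ 2, panics.
Round 5 — no new panics; cascade stops.

3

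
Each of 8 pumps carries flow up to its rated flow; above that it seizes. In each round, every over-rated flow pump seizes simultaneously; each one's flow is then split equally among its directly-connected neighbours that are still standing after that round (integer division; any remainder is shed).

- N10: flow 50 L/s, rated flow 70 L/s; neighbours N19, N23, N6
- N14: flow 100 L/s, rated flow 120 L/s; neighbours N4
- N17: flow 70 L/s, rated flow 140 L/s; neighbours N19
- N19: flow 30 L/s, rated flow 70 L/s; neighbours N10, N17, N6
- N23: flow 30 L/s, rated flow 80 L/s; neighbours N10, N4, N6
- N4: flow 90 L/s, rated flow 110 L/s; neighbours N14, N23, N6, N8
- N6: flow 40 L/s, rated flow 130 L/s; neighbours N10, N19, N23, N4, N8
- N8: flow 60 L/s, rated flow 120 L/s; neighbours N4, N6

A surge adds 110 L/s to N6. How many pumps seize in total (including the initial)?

Round 1 — N6 at 150 > 130. N6 seizes.
  N6 sheds 150 L/s to N10, N19, N23, N4, N8: 30 each.
    N10: 50+30 = 80 > 70
    N19: 30+30 = 60 ≤ 70
    N23: 30+30 = 60 ≤ 80
    N4: 90+30 = 120 > 110
    N8: 60+30 = 90 ≤ 120
Round 2 — N10, N4 seize.
  N10 sheds 80 L/s to N19, N23: 40 each.
    N19: 60+40 = 100 > 70
    N23: 60+40 = 100 > 80
  N4 sheds 120 L/s to N14, N23, N8: 40 each.
    N14: 100+40 = 140 > 120
    N23: 100+40 = 140 > 80
    N8: 90+40 = 130 > 120
Round 3 — N14, N19, N23, N8 seize.
  N14 sheds 140 L/s: no online neighbours, lost.
  N19 sheds 100 L/s to N17: 100 each.
    N17: 70+100 = 170 > 140
  N23 sheds 140 L/s: no online neighbours, lost.
  N8 sheds 130 L/s: no online neighbours, lost.
Round 4 — N17 seizes.
  N17 sheds 170 L/s: no online neighbours, lost.
No further seizures.

8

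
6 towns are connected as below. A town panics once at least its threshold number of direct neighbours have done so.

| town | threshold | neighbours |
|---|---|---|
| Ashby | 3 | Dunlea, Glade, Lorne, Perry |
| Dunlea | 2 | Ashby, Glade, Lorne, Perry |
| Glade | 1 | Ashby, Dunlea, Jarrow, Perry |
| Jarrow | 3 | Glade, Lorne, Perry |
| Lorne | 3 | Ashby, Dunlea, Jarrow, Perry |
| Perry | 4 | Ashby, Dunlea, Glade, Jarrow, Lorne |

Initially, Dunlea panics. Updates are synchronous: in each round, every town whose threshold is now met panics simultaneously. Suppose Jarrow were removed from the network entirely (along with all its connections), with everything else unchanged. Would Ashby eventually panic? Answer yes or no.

With Jarrow removed:
Round 1 — Dunlea panics (initial).
Round 2 — checking thresholds:
  Ashby: 1 of 4 neighbours < 3, below threshold.
  Glade: 1 of 3 neighbours ≥ 1, panics.
  Lorne: 1 of 3 neighbours < 3, below threshold.
  Perry: 1 of 4 neighbours < 4, below threshold.
Round 3 — no new panics; cascade stops.

no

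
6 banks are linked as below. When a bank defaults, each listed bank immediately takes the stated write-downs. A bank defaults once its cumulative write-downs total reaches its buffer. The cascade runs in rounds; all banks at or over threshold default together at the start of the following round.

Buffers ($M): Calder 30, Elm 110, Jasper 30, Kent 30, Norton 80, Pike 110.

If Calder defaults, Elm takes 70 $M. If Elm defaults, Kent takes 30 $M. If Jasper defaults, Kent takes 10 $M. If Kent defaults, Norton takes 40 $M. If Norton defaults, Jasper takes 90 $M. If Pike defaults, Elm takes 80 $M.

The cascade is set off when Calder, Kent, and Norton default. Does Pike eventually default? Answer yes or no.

no

Round 1 — Calder, Kent, Norton default (initial).
  Elm: +70 → 70 < 110
  Jasper: +90 → 90 ≥ 30
Round 2 — Jasper defaults.
No further defaults.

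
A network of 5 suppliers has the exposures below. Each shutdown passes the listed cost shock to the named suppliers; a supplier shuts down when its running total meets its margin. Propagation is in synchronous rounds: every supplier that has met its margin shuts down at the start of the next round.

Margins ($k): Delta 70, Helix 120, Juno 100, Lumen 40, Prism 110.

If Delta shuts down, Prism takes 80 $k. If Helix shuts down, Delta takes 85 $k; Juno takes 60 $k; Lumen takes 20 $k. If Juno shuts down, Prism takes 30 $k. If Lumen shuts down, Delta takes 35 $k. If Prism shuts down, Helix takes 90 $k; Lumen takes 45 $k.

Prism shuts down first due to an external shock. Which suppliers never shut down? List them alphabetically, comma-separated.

Delta, Helix, Juno

Round 1 — Prism shuts down (initial).
  Helix: +90 → 90 < 120
  Lumen: +45 → 45 ≥ 40
Round 2 — Lumen shuts down.
  Delta: +35 → 35 < 70
No further shutdowns.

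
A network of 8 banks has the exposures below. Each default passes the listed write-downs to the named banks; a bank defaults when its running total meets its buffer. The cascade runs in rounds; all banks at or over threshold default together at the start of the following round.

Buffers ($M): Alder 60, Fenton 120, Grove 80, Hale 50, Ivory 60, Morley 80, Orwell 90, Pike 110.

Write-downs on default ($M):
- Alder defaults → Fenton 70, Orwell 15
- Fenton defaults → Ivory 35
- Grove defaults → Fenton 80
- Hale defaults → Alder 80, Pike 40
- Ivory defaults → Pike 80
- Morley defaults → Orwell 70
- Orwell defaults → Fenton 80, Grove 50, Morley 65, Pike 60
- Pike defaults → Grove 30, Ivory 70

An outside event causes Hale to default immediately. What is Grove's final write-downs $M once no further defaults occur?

0

Round 1 — Hale defaults (initial).
  Alder: +80 → 80 ≥ 60
  Pike: +40 → 40 < 110
Round 2 — Alder defaults.
  Fenton: +70 → 70 < 120
  Orwell: +15 → 15 < 90
No further defaults.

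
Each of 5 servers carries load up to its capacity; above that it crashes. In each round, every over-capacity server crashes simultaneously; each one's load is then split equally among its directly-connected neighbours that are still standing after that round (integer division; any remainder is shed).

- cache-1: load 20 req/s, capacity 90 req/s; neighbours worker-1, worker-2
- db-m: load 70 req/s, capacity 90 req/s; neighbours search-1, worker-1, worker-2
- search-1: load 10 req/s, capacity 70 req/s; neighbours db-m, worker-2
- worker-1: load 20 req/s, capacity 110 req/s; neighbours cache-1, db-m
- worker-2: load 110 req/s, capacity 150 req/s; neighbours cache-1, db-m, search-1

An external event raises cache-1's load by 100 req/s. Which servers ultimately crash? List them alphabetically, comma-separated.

Round 1 — cache-1 at 120 > 90. cache-1 crashes.
  cache-1 sheds 120 req/s to worker-1, worker-2: 60 each.
    worker-1: 20+60 = 80 ≤ 110
    worker-2: 110+60 = 170 > 150
Round 2 — worker-2 crashes.
  worker-2 sheds 170 req/s to db-m, search-1: 85 each.
    db-m: 70+85 = 155 > 90
    search-1: 10+85 = 95 > 70
Round 3 — db-m, search-1 crash.
  db-m sheds 155 req/s to worker-1: 155 each.
    worker-1: 80+155 = 235 > 110
  search-1 sheds 95 req/s: no online neighbours, lost.
Round 4 — worker-1 crashes.
  worker-1 sheds 235 req/s: no online neighbours, lost.
No further crashes.

cache-1, db-m, search-1, worker-1, worker-2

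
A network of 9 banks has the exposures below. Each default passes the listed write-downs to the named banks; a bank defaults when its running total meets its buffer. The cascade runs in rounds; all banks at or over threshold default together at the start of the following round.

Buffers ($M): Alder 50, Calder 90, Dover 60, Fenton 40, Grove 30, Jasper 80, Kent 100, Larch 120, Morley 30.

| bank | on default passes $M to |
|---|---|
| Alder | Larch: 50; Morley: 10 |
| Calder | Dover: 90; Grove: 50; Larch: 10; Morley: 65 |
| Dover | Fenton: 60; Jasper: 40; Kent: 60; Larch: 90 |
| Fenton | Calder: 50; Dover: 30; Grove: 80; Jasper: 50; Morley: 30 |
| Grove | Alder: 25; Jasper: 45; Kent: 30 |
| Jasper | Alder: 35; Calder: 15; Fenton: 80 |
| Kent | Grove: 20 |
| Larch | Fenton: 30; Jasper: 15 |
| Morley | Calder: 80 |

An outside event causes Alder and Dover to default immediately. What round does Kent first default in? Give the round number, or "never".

Round 1 — Alder, Dover default (initial).
  Fenton: +60 → 60 ≥ 40
  Jasper: +40 → 40 < 80
  Kent: +60 → 60 < 100
  Larch: +50+90 → 140 ≥ 120
  Morley: +10 → 10 < 30
Round 2 — Fenton, Larch default.
  Calder: +50 → 50 < 90
  Grove: +80 → 80 ≥ 30
  Jasper: +50+15 → 105 ≥ 80
  Morley: +30 → 40 ≥ 30
Round 3 — Grove, Jasper, Morley default.
  Calder: +15+80 → 145 ≥ 90
  Kent: +30 → 90 < 100
Round 4 — Calder defaults.
No further defaults.

never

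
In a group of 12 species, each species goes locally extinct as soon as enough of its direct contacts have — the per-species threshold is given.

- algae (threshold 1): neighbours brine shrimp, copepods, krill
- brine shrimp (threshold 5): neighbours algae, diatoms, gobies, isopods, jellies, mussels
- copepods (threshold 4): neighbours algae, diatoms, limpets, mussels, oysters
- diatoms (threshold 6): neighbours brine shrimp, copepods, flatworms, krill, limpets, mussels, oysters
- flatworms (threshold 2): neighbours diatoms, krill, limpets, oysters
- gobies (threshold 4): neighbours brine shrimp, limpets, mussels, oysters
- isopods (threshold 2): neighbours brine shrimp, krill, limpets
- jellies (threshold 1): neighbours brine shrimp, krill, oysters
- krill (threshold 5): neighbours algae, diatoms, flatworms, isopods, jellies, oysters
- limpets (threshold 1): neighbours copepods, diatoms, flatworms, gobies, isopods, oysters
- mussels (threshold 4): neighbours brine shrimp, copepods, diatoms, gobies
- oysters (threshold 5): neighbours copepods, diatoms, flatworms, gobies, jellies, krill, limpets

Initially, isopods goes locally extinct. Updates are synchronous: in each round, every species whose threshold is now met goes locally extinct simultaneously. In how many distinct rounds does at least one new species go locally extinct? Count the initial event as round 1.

Round 1 — isopods goes locally extinct (initial).
Round 2 — checking thresholds:
  brine shrimp: 1 of 6 neighbours < 5, holds.
  krill: 1 of 6 neighbours < 5, holds.
  limpets: 1 of 6 neighbours ≥ 1, goes locally extinct.
Round 3 — no new extinctions; cascade stops.

2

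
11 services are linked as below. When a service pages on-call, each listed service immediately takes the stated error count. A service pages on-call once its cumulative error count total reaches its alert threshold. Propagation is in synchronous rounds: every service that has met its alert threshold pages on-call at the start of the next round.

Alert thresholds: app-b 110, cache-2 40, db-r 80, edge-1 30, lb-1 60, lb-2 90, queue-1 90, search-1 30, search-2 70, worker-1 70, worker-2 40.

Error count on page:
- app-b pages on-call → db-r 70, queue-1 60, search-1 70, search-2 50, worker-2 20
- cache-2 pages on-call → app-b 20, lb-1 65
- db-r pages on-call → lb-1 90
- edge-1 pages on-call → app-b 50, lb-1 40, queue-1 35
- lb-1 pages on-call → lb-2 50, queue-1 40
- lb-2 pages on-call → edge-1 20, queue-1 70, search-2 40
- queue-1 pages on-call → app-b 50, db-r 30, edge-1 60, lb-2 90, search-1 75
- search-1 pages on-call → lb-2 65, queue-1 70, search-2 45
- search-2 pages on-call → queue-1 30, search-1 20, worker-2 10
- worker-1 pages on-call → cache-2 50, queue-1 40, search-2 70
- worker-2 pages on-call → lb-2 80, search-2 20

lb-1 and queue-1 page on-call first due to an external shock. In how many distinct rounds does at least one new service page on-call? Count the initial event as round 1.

Round 1 — lb-1, queue-1 page on-call (initial).
  app-b: +50 → 50 < 110
  db-r: +30 → 30 < 80
  edge-1: +60 → 60 ≥ 30
  lb-2: +50+90 → 140 ≥ 90
  search-1: +75 → 75 ≥ 30
Round 2 — edge-1, lb-2, search-1 page on-call.
  app-b: +50 → 100 < 110
  search-2: +40+45 → 85 ≥ 70
Round 3 — search-2 pages on-call.
  worker-2: +10 → 10 < 40
No further pages.

3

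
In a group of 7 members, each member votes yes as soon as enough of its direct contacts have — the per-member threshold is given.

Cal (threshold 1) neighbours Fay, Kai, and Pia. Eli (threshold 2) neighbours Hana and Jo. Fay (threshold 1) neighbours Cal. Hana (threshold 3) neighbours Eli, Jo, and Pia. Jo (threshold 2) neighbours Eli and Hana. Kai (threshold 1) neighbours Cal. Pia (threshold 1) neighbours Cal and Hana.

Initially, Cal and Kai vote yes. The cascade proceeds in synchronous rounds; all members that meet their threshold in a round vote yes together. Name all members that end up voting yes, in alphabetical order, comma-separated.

Round 1 — Cal, Kai vote yes (initial).
Round 2 — checking thresholds:
  Fay: 1 of 1 neighbours ≥ 1, votes yes.
  Pia: 1 of 2 neighbours ≥ 1, votes yes.
Round 3 — no new yes votes; cascade stops.

Cal, Fay, Kai, Pia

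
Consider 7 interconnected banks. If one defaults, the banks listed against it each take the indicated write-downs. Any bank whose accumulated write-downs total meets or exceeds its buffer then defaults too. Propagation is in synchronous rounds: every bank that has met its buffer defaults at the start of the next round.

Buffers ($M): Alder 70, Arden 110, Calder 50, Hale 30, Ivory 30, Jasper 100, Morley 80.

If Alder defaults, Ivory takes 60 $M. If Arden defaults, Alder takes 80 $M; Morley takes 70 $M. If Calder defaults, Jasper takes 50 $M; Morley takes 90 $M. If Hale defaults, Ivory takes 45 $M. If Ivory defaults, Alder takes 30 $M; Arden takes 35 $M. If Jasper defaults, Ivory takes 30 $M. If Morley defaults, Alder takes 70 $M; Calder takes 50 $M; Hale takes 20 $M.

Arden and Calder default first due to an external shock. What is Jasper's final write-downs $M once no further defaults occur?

Round 1 — Arden, Calder default (initial).
  Alder: +80 → 80 ≥ 70
  Jasper: +50 → 50 < 100
  Morley: +70+90 → 160 ≥ 80
Round 2 — Alder, Morley default.
  Hale: +20 → 20 < 30
  Ivory: +60 → 60 ≥ 30
Round 3 — Ivory defaults.
No further defaults.

50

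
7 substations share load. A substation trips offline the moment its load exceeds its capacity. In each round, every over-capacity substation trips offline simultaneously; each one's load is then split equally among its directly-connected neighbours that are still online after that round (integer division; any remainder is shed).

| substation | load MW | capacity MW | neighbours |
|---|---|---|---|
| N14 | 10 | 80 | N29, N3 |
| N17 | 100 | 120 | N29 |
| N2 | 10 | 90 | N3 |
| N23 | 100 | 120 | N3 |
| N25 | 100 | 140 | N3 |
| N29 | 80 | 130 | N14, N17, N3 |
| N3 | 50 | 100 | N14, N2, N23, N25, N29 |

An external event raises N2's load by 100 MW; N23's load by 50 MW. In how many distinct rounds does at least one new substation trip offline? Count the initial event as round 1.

4

Round 1 — N2 at 110 > 90; N23 at 150 > 120. N2, N23 trip offline.
  N2 sheds 110 MW to N3: 110 each.
    N3: 50+110 = 160 > 100
  N23 sheds 150 MW to N3: 150 each.
    N3: 160+150 = 310 > 100
Round 2 — N3 trips offline.
  N3 sheds 310 MW to N14, N25, N29: 103 each (1 lost).
    N14: 10+103 = 113 > 80
    N25: 100+103 = 203 > 140
    N29: 80+103 = 183 > 130
Round 3 — N14, N25, N29 trip offline.
  N14 sheds 113 MW: no online neighbours, lost.
  N25 sheds 203 MW: no online neighbours, lost.
  N29 sheds 183 MW to N17: 183 each.
    N17: 100+183 = 283 > 120
Round 4 — N17 trips offline.
  N17 sheds 283 MW: no online neighbours, lost.
No further trips.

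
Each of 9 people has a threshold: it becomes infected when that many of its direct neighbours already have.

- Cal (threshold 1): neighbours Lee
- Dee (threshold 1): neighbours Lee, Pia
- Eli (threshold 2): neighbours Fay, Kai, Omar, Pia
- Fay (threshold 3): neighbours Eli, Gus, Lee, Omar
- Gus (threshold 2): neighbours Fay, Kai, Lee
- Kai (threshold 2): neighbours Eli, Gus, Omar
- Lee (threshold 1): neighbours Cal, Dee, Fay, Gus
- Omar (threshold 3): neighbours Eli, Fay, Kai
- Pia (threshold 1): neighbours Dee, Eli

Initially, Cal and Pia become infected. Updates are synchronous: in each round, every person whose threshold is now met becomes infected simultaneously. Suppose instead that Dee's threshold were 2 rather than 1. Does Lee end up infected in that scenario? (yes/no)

yes

With Dee's threshold at 2:
Round 1 — Cal, Pia become infected (initial).
Round 2 — checking thresholds:
  Dee: 1 of 2 neighbours < 2, not yet.
  Eli: 1 of 4 neighbours < 2, not yet.
  Lee: 1 of 4 neighbours ≥ 1, becomes infected.
Round 3 — checking thresholds:
  Dee: 2 of 2 neighbours ≥ 2, becomes infected.
  Eli: 1 of 4 neighbours < 2, not yet.
  Fay: 1 of 4 neighbours < 3, not yet.
  Gus: 1 of 3 neighbours < 2, not yet.
Round 4 — no new infections; cascade stops.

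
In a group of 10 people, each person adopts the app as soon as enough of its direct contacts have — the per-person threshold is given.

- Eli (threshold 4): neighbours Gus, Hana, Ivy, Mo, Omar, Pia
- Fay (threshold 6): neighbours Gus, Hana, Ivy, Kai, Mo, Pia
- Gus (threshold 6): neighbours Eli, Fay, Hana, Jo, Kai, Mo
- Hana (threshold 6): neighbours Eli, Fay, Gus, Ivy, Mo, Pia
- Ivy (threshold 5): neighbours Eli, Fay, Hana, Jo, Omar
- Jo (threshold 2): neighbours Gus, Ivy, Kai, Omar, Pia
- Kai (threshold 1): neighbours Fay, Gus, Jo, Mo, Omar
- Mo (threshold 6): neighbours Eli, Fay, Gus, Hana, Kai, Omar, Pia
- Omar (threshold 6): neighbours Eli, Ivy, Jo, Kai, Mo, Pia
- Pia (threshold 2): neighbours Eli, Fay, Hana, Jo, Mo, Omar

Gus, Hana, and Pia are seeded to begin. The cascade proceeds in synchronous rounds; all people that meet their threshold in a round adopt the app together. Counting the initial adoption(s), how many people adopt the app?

Round 1 — Gus, Hana, Pia adopt the app (initial).
Round 2 — checking thresholds:
  Eli: 3 of 6 neighbours < 4, holds.
  Fay: 3 of 6 neighbours < 6, holds.
  Ivy: 1 of 5 neighbours < 5, holds.
  Jo: 2 of 5 neighbours ≥ 2, adopts the app.
  Kai: 1 of 5 neighbours ≥ 1, adopts the app.
  Mo: 3 of 7 neighbours < 6, holds.
  Omar: 1 of 6 neighbours < 6, holds.
Round 3 — no new adoptions; cascade stops.

5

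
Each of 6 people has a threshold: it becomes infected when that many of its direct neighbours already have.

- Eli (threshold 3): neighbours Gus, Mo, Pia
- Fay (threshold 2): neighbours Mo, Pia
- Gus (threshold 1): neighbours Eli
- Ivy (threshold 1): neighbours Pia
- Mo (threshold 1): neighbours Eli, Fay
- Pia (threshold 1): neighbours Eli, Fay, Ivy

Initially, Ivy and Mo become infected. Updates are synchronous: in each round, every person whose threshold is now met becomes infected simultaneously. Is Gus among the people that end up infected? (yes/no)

no

Round 1 — Ivy, Mo become infected (initial).
Round 2 — checking thresholds:
  Eli: 1 of 3 neighbours < 3, holds.
  Fay: 1 of 2 neighbours < 2, holds.
  Pia: 1 of 3 neighbours ≥ 1, becomes infected.
Round 3 — checking thresholds:
  Eli: 2 of 3 neighbours < 3, holds.
  Fay: 2 of 2 neighbours ≥ 2, becomes infected.
Round 4 — no new infections; cascade stops.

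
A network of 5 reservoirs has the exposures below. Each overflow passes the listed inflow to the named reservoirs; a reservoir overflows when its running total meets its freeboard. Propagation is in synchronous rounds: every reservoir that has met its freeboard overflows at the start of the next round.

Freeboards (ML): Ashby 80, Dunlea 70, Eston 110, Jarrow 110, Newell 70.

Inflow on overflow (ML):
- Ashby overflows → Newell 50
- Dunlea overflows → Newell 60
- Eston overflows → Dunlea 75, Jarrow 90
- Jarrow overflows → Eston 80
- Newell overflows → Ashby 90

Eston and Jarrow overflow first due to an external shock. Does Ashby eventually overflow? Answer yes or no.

Round 1 — Eston, Jarrow overflow (initial).
  Dunlea: +75 → 75 ≥ 70
Round 2 — Dunlea overflows.
  Newell: +60 → 60 < 70
No further overflows.

no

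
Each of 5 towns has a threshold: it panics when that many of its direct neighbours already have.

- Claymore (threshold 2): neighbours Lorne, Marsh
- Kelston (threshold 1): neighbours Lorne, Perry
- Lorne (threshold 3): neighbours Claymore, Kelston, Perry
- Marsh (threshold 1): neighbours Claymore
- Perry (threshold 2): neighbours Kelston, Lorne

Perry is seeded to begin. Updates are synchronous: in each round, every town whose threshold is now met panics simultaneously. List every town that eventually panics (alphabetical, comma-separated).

Kelston, Perry

Round 1 — Perry panics (initial).
Round 2 — checking thresholds:
  Kelston: 1 of 2 neighbours ≥ 1, panics.
  Lorne: 1 of 3 neighbours < 3, not yet.
Round 3 — no new panics; cascade stops.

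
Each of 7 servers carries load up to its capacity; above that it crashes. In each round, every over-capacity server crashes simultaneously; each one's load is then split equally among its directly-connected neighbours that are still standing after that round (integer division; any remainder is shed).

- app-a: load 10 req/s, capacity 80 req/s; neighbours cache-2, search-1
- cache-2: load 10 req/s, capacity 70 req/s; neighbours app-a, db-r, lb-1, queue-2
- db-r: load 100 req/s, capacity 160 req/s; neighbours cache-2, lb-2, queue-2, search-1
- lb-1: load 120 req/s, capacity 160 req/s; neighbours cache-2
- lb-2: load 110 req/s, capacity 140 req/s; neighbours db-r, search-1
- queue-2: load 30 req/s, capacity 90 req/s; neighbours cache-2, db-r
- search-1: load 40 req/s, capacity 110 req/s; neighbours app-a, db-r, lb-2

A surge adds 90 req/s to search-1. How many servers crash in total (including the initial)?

Round 1 — search-1 at 130 > 110. search-1 crashes.
  search-1 sheds 130 req/s to app-a, db-r, lb-2: 43 each (1 lost).
    app-a: 10+43 = 53 ≤ 80
    db-r: 100+43 = 143 ≤ 160
    lb-2: 110+43 = 153 > 140
Round 2 — lb-2 crashes.
  lb-2 sheds 153 req/s to db-r: 153 each.
    db-r: 143+153 = 296 > 160
Round 3 — db-r crashes.
  db-r sheds 296 req/s to cache-2, queue-2: 148 each.
    cache-2: 10+148 = 158 > 70
    queue-2: 30+148 = 178 > 90
Round 4 — cache-2, queue-2 crash.
  cache-2 sheds 158 req/s to app-a, lb-1: 79 each.
    app-a: 53+79 = 132 > 80
    lb-1: 120+79 = 199 > 160
  queue-2 sheds 178 req/s: no online neighbours, lost.
Round 5 — app-a, lb-1 crash.
  app-a sheds 132 req/s: no online neighbours, lost.
  lb-1 sheds 199 req/s: no online neighbours, lost.
No further crashes.

7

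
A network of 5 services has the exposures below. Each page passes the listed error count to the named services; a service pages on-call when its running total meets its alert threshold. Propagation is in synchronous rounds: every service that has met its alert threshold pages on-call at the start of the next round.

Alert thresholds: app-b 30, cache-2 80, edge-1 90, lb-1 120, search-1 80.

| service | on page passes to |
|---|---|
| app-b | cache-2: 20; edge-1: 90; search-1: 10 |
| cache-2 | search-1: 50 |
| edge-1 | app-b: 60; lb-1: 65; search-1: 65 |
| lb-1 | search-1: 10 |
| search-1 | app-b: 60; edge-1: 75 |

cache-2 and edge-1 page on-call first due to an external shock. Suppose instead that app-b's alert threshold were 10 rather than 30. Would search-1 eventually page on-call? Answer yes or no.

yes

With app-b's alert threshold at 10:
Round 1 — cache-2, edge-1 page on-call (initial).
  app-b: +60 → 60 ≥ 10
  lb-1: +65 → 65 < 120
  search-1: +50+65 → 115 ≥ 80
Round 2 — app-b, search-1 page on-call.
No further pages.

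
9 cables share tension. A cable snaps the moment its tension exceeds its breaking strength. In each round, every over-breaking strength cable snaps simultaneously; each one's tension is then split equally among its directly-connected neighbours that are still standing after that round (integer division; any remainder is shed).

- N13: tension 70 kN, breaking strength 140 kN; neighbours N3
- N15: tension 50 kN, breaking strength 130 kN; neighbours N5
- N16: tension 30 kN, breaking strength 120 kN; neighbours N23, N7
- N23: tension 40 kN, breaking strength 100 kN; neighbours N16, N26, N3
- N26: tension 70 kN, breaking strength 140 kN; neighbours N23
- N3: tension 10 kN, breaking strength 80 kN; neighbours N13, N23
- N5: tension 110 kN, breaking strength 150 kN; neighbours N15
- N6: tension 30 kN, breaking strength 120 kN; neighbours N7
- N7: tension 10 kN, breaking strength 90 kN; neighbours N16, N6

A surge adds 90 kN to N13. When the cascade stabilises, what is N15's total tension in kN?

Round 1 — N13 at 160 > 140. N13 snaps.
  N13 sheds 160 kN to N3: 160 each.
    N3: 10+160 = 170 > 80
Round 2 — N3 snaps.
  N3 sheds 170 kN to N23: 170 each.
    N23: 40+170 = 210 > 100
Round 3 — N23 snaps.
  N23 sheds 210 kN to N16, N26: 105 each.
    N16: 30+105 = 135 > 120
    N26: 70+105 = 175 > 140
Round 4 — N16, N26 snap.
  N16 sheds 135 kN to N7: 135 each.
    N7: 10+135 = 145 > 90
  N26 sheds 175 kN: no online neighbours, lost.
Round 5 — N7 snaps.
  N7 sheds 145 kN to N6: 145 each.
    N6: 30+145 = 175 > 120
Round 6 — N6 snaps.
  N6 sheds 175 kN: no online neighbours, lost.
No further breaks.

50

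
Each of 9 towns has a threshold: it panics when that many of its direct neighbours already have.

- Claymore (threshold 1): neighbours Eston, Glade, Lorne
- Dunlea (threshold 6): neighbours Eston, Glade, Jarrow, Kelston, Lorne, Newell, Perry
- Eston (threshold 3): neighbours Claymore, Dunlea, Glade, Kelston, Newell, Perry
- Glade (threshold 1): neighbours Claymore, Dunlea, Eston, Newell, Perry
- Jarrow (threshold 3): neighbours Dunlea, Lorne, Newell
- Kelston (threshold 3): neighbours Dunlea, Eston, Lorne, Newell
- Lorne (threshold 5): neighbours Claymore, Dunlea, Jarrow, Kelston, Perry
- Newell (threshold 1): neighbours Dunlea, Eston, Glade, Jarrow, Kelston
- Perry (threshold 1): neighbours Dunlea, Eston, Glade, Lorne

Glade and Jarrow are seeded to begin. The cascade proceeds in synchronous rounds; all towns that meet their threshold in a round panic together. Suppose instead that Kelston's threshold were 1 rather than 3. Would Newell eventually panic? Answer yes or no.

yes

With Kelston's threshold at 1:
Round 1 — Glade, Jarrow panic (initial).
Round 2 — checking thresholds:
  Claymore: 1 of 3 neighbours ≥ 1, panics.
  Dunlea: 2 of 7 neighbours < 6, below threshold.
  Eston: 1 of 6 neighbours < 3, below threshold.
  Lorne: 1 of 5 neighbours < 5, below threshold.
  Newell: 2 of 5 neighbours ≥ 1, panics.
  Perry: 1 of 4 neighbours ≥ 1, panics.
Round 3 — checking thresholds:
  Dunlea: 4 of 7 neighbours < 6, below threshold.
  Eston: 4 of 6 neighbours ≥ 3, panics.
  Kelston: 1 of 4 neighbours ≥ 1, panics.
  Lorne: 3 of 5 neighbours < 5, below threshold.
Round 4 — checking thresholds:
  Dunlea: 6 of 7 neighbours ≥ 6, panics.
  Lorne: 4 of 5 neighbours < 5, below threshold.
Round 5 — checking thresholds:
  Lorne: 5 of 5 neighbours ≥ 5, panics.
Round 6 — no new panics; cascade stops.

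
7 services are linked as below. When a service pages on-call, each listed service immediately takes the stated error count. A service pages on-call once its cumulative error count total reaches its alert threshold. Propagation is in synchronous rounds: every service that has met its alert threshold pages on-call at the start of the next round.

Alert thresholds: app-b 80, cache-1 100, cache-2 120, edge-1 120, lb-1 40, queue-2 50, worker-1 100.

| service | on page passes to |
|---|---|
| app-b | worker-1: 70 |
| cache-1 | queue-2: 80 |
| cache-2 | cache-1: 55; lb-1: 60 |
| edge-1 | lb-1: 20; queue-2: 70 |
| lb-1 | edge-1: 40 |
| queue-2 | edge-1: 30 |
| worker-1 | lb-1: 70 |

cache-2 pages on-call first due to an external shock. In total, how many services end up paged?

Round 1 — cache-2 pages on-call (initial).
  cache-1: +55 → 55 < 100
  lb-1: +60 → 60 ≥ 40
Round 2 — lb-1 pages on-call.
  edge-1: +40 → 40 < 120
No further pages.

2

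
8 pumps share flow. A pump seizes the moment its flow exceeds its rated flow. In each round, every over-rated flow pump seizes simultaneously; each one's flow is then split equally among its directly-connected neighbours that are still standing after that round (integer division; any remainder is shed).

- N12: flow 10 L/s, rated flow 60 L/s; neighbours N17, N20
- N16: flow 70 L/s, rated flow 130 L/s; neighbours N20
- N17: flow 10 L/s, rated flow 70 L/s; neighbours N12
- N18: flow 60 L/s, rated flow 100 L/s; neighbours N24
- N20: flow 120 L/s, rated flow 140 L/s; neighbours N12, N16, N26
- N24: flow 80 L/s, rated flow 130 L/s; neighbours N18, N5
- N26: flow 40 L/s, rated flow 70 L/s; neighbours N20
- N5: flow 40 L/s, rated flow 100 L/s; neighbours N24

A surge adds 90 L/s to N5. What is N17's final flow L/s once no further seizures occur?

10

Round 1 — N5 at 130 > 100. N5 seizes.
  N5 sheds 130 L/s to N24: 130 each.
    N24: 80+130 = 210 > 130
Round 2 — N24 seizes.
  N24 sheds 210 L/s to N18: 210 each.
    N18: 60+210 = 270 > 100
Round 3 — N18 seizes.
  N18 sheds 270 L/s: no online neighbours, lost.
No further seizures.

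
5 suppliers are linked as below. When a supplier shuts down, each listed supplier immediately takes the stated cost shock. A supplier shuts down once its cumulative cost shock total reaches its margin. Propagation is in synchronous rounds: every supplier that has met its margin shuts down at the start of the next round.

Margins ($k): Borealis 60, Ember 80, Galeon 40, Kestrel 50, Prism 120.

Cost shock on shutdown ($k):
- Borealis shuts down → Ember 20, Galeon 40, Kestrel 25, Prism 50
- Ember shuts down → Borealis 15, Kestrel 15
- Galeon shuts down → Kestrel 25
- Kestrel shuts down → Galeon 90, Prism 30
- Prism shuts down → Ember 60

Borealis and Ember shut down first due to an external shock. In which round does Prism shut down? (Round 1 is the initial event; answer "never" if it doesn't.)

Round 1 — Borealis, Ember shut down (initial).
  Galeon: +40 → 40 ≥ 40
  Kestrel: +25+15 → 40 < 50
  Prism: +50 → 50 < 120
Round 2 — Galeon shuts down.
  Kestrel: +25 → 65 ≥ 50
Round 3 — Kestrel shuts down.
  Prism: +30 → 80 < 120
No further shutdowns.

never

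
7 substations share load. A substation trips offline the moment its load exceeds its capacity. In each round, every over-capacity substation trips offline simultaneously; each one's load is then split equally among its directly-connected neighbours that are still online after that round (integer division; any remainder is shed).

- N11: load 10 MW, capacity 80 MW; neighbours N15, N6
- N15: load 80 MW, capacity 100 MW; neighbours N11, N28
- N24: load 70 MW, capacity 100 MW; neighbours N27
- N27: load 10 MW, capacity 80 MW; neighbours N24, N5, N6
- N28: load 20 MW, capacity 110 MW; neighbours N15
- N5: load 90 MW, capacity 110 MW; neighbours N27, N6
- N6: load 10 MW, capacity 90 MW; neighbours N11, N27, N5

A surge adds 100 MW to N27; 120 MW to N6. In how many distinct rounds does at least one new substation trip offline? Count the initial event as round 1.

2

Round 1 — N27 at 110 > 80; N6 at 130 > 90. N27, N6 trip offline.
  N27 sheds 110 MW to N24, N5: 55 each.
    N24: 70+55 = 125 > 100
    N5: 90+55 = 145 > 110
  N6 sheds 130 MW to N11, N5: 65 each.
    N11: 10+65 = 75 ≤ 80
    N5: 145+65 = 210 > 110
Round 2 — N24, N5 trip offline.
  N24 sheds 125 MW: no online neighbours, lost.
  N5 sheds 210 MW: no online neighbours, lost.
No further trips.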